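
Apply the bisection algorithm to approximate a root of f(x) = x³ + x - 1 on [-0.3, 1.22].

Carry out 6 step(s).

f(x) = x³ + x - 1
Initial interval: [-0.3, 1.22]

Iteration 1:
  c_1 = (-0.300000 + 1.220000)/2 = 0.460000
  f(c_1) = f(0.460000) = -0.442664
  f(a) × f(c) ≥ 0, new interval: [0.460000, 1.220000]
Iteration 2:
  c_2 = (0.460000 + 1.220000)/2 = 0.840000
  f(c_2) = f(0.840000) = 0.432704
  f(a) × f(c) < 0, new interval: [0.460000, 0.840000]
Iteration 3:
  c_3 = (0.460000 + 0.840000)/2 = 0.650000
  f(c_3) = f(0.650000) = -0.075375
  f(a) × f(c) ≥ 0, new interval: [0.650000, 0.840000]
Iteration 4:
  c_4 = (0.650000 + 0.840000)/2 = 0.745000
  f(c_4) = f(0.745000) = 0.158494
  f(a) × f(c) < 0, new interval: [0.650000, 0.745000]
Iteration 5:
  c_5 = (0.650000 + 0.745000)/2 = 0.697500
  f(c_5) = f(0.697500) = 0.036838
  f(a) × f(c) < 0, new interval: [0.650000, 0.697500]
Iteration 6:
  c_6 = (0.650000 + 0.697500)/2 = 0.673750
  f(c_6) = f(0.673750) = -0.020409
  f(a) × f(c) ≥ 0, new interval: [0.673750, 0.697500]

After 6 iteration(s), the approximation is c_6 = 0.673750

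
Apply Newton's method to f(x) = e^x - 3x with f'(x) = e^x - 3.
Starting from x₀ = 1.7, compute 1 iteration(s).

f(x) = e^x - 3x
f'(x) = e^x - 3
x₀ = 1.7

Newton-Raphson formula: x_{n+1} = x_n - f(x_n)/f'(x_n)

Iteration 1:
  f(1.700000) = 0.373947
  f'(1.700000) = 2.473947
  x_1 = 1.700000 - 0.373947/2.473947 = 1.548846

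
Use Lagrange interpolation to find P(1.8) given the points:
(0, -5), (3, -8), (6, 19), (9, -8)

Lagrange interpolation formula:
P(x) = Σ yᵢ × Lᵢ(x)
where Lᵢ(x) = Π_{j≠i} (x - xⱼ)/(xᵢ - xⱼ)

L_0(1.8) = (1.8 - 3)/(0 - 3) × (1.8 - 6)/(0 - 6) × (1.8 - 9)/(0 - 9) = 0.224000
L_1(1.8) = (1.8 - 0)/(3 - 0) × (1.8 - 6)/(3 - 6) × (1.8 - 9)/(3 - 9) = 1.008000
L_2(1.8) = (1.8 - 0)/(6 - 0) × (1.8 - 3)/(6 - 3) × (1.8 - 9)/(6 - 9) = -0.288000
L_3(1.8) = (1.8 - 0)/(9 - 0) × (1.8 - 3)/(9 - 3) × (1.8 - 6)/(9 - 6) = 0.056000

P(1.8) = (-5)×L_0(1.8) + (-8)×L_1(1.8) + 19×L_2(1.8) + (-8)×L_3(1.8)
P(1.8) = -15.104000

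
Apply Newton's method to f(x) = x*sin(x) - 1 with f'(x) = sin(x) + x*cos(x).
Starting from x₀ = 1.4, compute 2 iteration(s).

f(x) = x*sin(x) - 1
f'(x) = sin(x) + x*cos(x)
x₀ = 1.4

Newton-Raphson formula: x_{n+1} = x_n - f(x_n)/f'(x_n)

Iteration 1:
  f(1.400000) = 0.379630
  f'(1.400000) = 1.223404
  x_1 = 1.400000 - 0.379630/1.223404 = 1.089694
Iteration 2:
  f(1.089694) = -0.034002
  f'(1.089694) = 1.390749
  x_2 = 1.089694 - (-0.034002)/1.390749 = 1.114143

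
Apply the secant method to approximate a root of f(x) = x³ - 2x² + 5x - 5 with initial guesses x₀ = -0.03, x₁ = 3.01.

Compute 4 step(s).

f(x) = x³ - 2x² + 5x - 5
x₀ = -0.03, x₁ = 3.01

Secant formula: x_{n+1} = x_n - f(x_n)(x_n - x_{n-1})/(f(x_n) - f(x_{n-1}))

Iteration 1:
  f(-0.030000) = -5.151827
  f(3.010000) = 19.200701
  x_2 = 3.010000 - 19.200701×(3.010000 - (-0.030000))/(19.200701 - (-5.151827))
       = 0.613118
Iteration 2:
  f(3.010000) = 19.200701
  f(0.613118) = -2.455757
  x_3 = 0.613118 - (-2.455757)×(0.613118 - 3.010000)/(-2.455757 - 19.200701)
       = 0.884915
Iteration 3:
  f(0.613118) = -2.455757
  f(0.884915) = -1.448619
  x_4 = 0.884915 - (-1.448619)×(0.884915 - 0.613118)/(-1.448619 - (-2.455757))
       = 1.275855
Iteration 4:
  f(0.884915) = -1.448619
  f(1.275855) = 0.200507
  x_5 = 1.275855 - 0.200507×(1.275855 - 0.884915)/(0.200507 - (-1.448619))
       = 1.228323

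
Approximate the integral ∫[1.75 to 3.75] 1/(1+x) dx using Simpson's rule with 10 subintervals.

f(x) = 1/(1+x)
a = 1.75, b = 3.75, n = 10
h = (b - a)/n = 0.200000

Simpson's rule: (h/3)[f(x₀) + 4f(x₁) + 2f(x₂) + ... + f(xₙ)]

x_0 = 1.7500, f(x_0) = 0.363636, coefficient = 1
x_1 = 1.9500, f(x_1) = 0.338983, coefficient = 4
x_2 = 2.1500, f(x_2) = 0.317460, coefficient = 2
x_3 = 2.3500, f(x_3) = 0.298507, coefficient = 4
x_4 = 2.5500, f(x_4) = 0.281690, coefficient = 2
x_5 = 2.7500, f(x_5) = 0.266667, coefficient = 4
x_6 = 2.9500, f(x_6) = 0.253165, coefficient = 2
x_7 = 3.1500, f(x_7) = 0.240964, coefficient = 4
x_8 = 3.3500, f(x_8) = 0.229885, coefficient = 2
x_9 = 3.5500, f(x_9) = 0.219780, coefficient = 4
x_10 = 3.7500, f(x_10) = 0.210526, coefficient = 1

I ≈ (0.200000/3) × 8.198168 = 0.546545
Exact value: 0.546544
Error: 0.000001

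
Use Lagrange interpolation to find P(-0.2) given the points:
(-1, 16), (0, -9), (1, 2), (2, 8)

Lagrange interpolation formula:
P(x) = Σ yᵢ × Lᵢ(x)
where Lᵢ(x) = Π_{j≠i} (x - xⱼ)/(xᵢ - xⱼ)

L_0(-0.2) = (-0.2 - 0)/(-1 - 0) × (-0.2 - 1)/(-1 - 1) × (-0.2 - 2)/(-1 - 2) = 0.088000
L_1(-0.2) = (-0.2 - (-1))/(0 - (-1)) × (-0.2 - 1)/(0 - 1) × (-0.2 - 2)/(0 - 2) = 1.056000
L_2(-0.2) = (-0.2 - (-1))/(1 - (-1)) × (-0.2 - 0)/(1 - 0) × (-0.2 - 2)/(1 - 2) = -0.176000
L_3(-0.2) = (-0.2 - (-1))/(2 - (-1)) × (-0.2 - 0)/(2 - 0) × (-0.2 - 1)/(2 - 1) = 0.032000

P(-0.2) = 16×L_0(-0.2) + (-9)×L_1(-0.2) + 2×L_2(-0.2) + 8×L_3(-0.2)
P(-0.2) = -8.192000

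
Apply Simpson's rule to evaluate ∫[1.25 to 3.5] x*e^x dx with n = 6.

f(x) = x*e^x
a = 1.25, b = 3.5, n = 6
h = (b - a)/n = 0.375000

Simpson's rule: (h/3)[f(x₀) + 4f(x₁) + 2f(x₂) + ... + f(xₙ)]

x_0 = 1.2500, f(x_0) = 4.362929, coefficient = 1
x_1 = 1.6250, f(x_1) = 8.252431, coefficient = 4
x_2 = 2.0000, f(x_2) = 14.778112, coefficient = 2
x_3 = 2.3750, f(x_3) = 25.533656, coefficient = 4
x_4 = 2.7500, f(x_4) = 43.017238, coefficient = 2
x_5 = 3.1250, f(x_5) = 71.124672, coefficient = 4
x_6 = 3.5000, f(x_6) = 115.904082, coefficient = 1

I ≈ (0.375000/3) × 655.500748 = 81.937593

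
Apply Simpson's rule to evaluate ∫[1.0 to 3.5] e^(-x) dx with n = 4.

f(x) = e^(-x)
a = 1.0, b = 3.5, n = 4
h = (b - a)/n = 0.625000

Simpson's rule: (h/3)[f(x₀) + 4f(x₁) + 2f(x₂) + ... + f(xₙ)]

x_0 = 1.0000, f(x_0) = 0.367879, coefficient = 1
x_1 = 1.6250, f(x_1) = 0.196912, coefficient = 4
x_2 = 2.2500, f(x_2) = 0.105399, coefficient = 2
x_3 = 2.8750, f(x_3) = 0.056416, coefficient = 4
x_4 = 3.5000, f(x_4) = 0.030197, coefficient = 1

I ≈ (0.625000/3) × 1.622187 = 0.337956
Exact value: 0.337682
Error: 0.000273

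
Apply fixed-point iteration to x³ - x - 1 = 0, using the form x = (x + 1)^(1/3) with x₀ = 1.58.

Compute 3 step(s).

Equation: x³ - x - 1 = 0
Fixed-point form: x = (x + 1)^(1/3)
x₀ = 1.58

x_1 = g(1.580000) = 1.371534
x_2 = g(1.371534) = 1.333551
x_3 = g(1.333551) = 1.326394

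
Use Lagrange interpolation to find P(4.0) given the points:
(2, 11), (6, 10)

Lagrange interpolation formula:
P(x) = Σ yᵢ × Lᵢ(x)
where Lᵢ(x) = Π_{j≠i} (x - xⱼ)/(xᵢ - xⱼ)

L_0(4.0) = (4.0 - 6)/(2 - 6) = 0.500000
L_1(4.0) = (4.0 - 2)/(6 - 2) = 0.500000

P(4.0) = 11×L_0(4.0) + 10×L_1(4.0)
P(4.0) = 10.500000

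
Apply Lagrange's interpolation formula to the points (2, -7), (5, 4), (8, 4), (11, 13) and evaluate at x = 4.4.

Lagrange interpolation formula:
P(x) = Σ yᵢ × Lᵢ(x)
where Lᵢ(x) = Π_{j≠i} (x - xⱼ)/(xᵢ - xⱼ)

L_0(4.4) = (4.4 - 5)/(2 - 5) × (4.4 - 8)/(2 - 8) × (4.4 - 11)/(2 - 11) = 0.088000
L_1(4.4) = (4.4 - 2)/(5 - 2) × (4.4 - 8)/(5 - 8) × (4.4 - 11)/(5 - 11) = 1.056000
L_2(4.4) = (4.4 - 2)/(8 - 2) × (4.4 - 5)/(8 - 5) × (4.4 - 11)/(8 - 11) = -0.176000
L_3(4.4) = (4.4 - 2)/(11 - 2) × (4.4 - 5)/(11 - 5) × (4.4 - 8)/(11 - 8) = 0.032000

P(4.4) = (-7)×L_0(4.4) + 4×L_1(4.4) + 4×L_2(4.4) + 13×L_3(4.4)
P(4.4) = 3.320000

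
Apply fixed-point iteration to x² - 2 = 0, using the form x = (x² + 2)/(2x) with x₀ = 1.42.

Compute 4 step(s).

Equation: x² - 2 = 0
Fixed-point form: x = (x² + 2)/(2x)
x₀ = 1.42

x_1 = g(1.420000) = 1.414225
x_2 = g(1.414225) = 1.414214
x_3 = g(1.414214) = 1.414214
x_4 = g(1.414214) = 1.414214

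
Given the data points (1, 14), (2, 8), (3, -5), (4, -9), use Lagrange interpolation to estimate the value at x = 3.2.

Lagrange interpolation formula:
P(x) = Σ yᵢ × Lᵢ(x)
where Lᵢ(x) = Π_{j≠i} (x - xⱼ)/(xᵢ - xⱼ)

L_0(3.2) = (3.2 - 2)/(1 - 2) × (3.2 - 3)/(1 - 3) × (3.2 - 4)/(1 - 4) = 0.032000
L_1(3.2) = (3.2 - 1)/(2 - 1) × (3.2 - 3)/(2 - 3) × (3.2 - 4)/(2 - 4) = -0.176000
L_2(3.2) = (3.2 - 1)/(3 - 1) × (3.2 - 2)/(3 - 2) × (3.2 - 4)/(3 - 4) = 1.056000
L_3(3.2) = (3.2 - 1)/(4 - 1) × (3.2 - 2)/(4 - 2) × (3.2 - 3)/(4 - 3) = 0.088000

P(3.2) = 14×L_0(3.2) + 8×L_1(3.2) + (-5)×L_2(3.2) + (-9)×L_3(3.2)
P(3.2) = -7.032000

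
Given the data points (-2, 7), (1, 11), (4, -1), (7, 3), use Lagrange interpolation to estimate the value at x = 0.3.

Lagrange interpolation formula:
P(x) = Σ yᵢ × Lᵢ(x)
where Lᵢ(x) = Π_{j≠i} (x - xⱼ)/(xᵢ - xⱼ)

L_0(0.3) = (0.3 - 1)/(-2 - 1) × (0.3 - 4)/(-2 - 4) × (0.3 - 7)/(-2 - 7) = 0.107117
L_1(0.3) = (0.3 - (-2))/(1 - (-2)) × (0.3 - 4)/(1 - 4) × (0.3 - 7)/(1 - 7) = 1.055870
L_2(0.3) = (0.3 - (-2))/(4 - (-2)) × (0.3 - 1)/(4 - 1) × (0.3 - 7)/(4 - 7) = -0.199759
L_3(0.3) = (0.3 - (-2))/(7 - (-2)) × (0.3 - 1)/(7 - 1) × (0.3 - 4)/(7 - 4) = 0.036772

P(0.3) = 7×L_0(0.3) + 11×L_1(0.3) + (-1)×L_2(0.3) + 3×L_3(0.3)
P(0.3) = 12.674469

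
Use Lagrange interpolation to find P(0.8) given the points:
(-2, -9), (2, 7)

Lagrange interpolation formula:
P(x) = Σ yᵢ × Lᵢ(x)
where Lᵢ(x) = Π_{j≠i} (x - xⱼ)/(xᵢ - xⱼ)

L_0(0.8) = (0.8 - 2)/(-2 - 2) = 0.300000
L_1(0.8) = (0.8 - (-2))/(2 - (-2)) = 0.700000

P(0.8) = (-9)×L_0(0.8) + 7×L_1(0.8)
P(0.8) = 2.200000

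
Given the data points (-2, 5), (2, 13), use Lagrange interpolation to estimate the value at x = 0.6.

Lagrange interpolation formula:
P(x) = Σ yᵢ × Lᵢ(x)
where Lᵢ(x) = Π_{j≠i} (x - xⱼ)/(xᵢ - xⱼ)

L_0(0.6) = (0.6 - 2)/(-2 - 2) = 0.350000
L_1(0.6) = (0.6 - (-2))/(2 - (-2)) = 0.650000

P(0.6) = 5×L_0(0.6) + 13×L_1(0.6)
P(0.6) = 10.200000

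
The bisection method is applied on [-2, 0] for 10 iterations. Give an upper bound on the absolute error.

Bisection error bound: |error| ≤ (b-a)/2^n
|error| ≤ (0 - (-2))/2^10 = 2/2^10
|error| ≤ 0.0019531250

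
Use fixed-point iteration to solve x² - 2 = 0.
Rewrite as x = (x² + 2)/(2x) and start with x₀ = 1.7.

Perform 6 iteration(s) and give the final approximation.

Equation: x² - 2 = 0
Fixed-point form: x = (x² + 2)/(2x)
x₀ = 1.7

x_1 = g(1.700000) = 1.438235
x_2 = g(1.438235) = 1.414414
x_3 = g(1.414414) = 1.414214
x_4 = g(1.414214) = 1.414214
x_5 = g(1.414214) = 1.414214
x_6 = g(1.414214) = 1.414214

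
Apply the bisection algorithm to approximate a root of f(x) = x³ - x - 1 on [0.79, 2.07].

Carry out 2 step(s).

f(x) = x³ - x - 1
Initial interval: [0.79, 2.07]

Iteration 1:
  c_1 = (0.790000 + 2.070000)/2 = 1.430000
  f(c_1) = f(1.430000) = 0.494207
  f(a) × f(c) < 0, new interval: [0.790000, 1.430000]
Iteration 2:
  c_2 = (0.790000 + 1.430000)/2 = 1.110000
  f(c_2) = f(1.110000) = -0.742369
  f(a) × f(c) ≥ 0, new interval: [1.110000, 1.430000]

After 2 iteration(s), the approximation is c_2 = 1.110000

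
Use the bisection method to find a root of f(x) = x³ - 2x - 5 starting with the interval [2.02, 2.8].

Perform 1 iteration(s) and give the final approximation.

f(x) = x³ - 2x - 5
Initial interval: [2.02, 2.8]

Iteration 1:
  c_1 = (2.020000 + 2.800000)/2 = 2.410000
  f(c_1) = f(2.410000) = 4.177521
  f(a) × f(c) < 0, new interval: [2.020000, 2.410000]

After 1 iteration(s), the approximation is c_1 = 2.410000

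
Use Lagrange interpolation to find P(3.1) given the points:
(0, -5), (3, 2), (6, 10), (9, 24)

Lagrange interpolation formula:
P(x) = Σ yᵢ × Lᵢ(x)
where Lᵢ(x) = Π_{j≠i} (x - xⱼ)/(xᵢ - xⱼ)

L_0(3.1) = (3.1 - 3)/(0 - 3) × (3.1 - 6)/(0 - 6) × (3.1 - 9)/(0 - 9) = -0.010562
L_1(3.1) = (3.1 - 0)/(3 - 0) × (3.1 - 6)/(3 - 6) × (3.1 - 9)/(3 - 9) = 0.982241
L_2(3.1) = (3.1 - 0)/(6 - 0) × (3.1 - 3)/(6 - 3) × (3.1 - 9)/(6 - 9) = 0.033870
L_3(3.1) = (3.1 - 0)/(9 - 0) × (3.1 - 3)/(9 - 3) × (3.1 - 6)/(9 - 6) = -0.005549

P(3.1) = (-5)×L_0(3.1) + 2×L_1(3.1) + 10×L_2(3.1) + 24×L_3(3.1)
P(3.1) = 2.222809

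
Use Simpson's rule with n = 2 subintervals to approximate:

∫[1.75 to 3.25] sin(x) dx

f(x) = sin(x)
a = 1.75, b = 3.25, n = 2
h = (b - a)/n = 0.750000

Simpson's rule: (h/3)[f(x₀) + 4f(x₁) + 2f(x₂) + ... + f(xₙ)]

x_0 = 1.7500, f(x_0) = 0.983986, coefficient = 1
x_1 = 2.5000, f(x_1) = 0.598472, coefficient = 4
x_2 = 3.2500, f(x_2) = -0.108195, coefficient = 1

I ≈ (0.750000/3) × 3.269679 = 0.817420
Exact value: 0.815884
Error: 0.001536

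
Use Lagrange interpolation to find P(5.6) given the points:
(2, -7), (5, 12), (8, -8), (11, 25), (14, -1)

Lagrange interpolation formula:
P(x) = Σ yᵢ × Lᵢ(x)
where Lᵢ(x) = Π_{j≠i} (x - xⱼ)/(xᵢ - xⱼ)

L_0(5.6) = (5.6 - 5)/(2 - 5) × (5.6 - 8)/(2 - 8) × (5.6 - 11)/(2 - 11) × (5.6 - 14)/(2 - 14) = -0.033600
L_1(5.6) = (5.6 - 2)/(5 - 2) × (5.6 - 8)/(5 - 8) × (5.6 - 11)/(5 - 11) × (5.6 - 14)/(5 - 14) = 0.806400
L_2(5.6) = (5.6 - 2)/(8 - 2) × (5.6 - 5)/(8 - 5) × (5.6 - 11)/(8 - 11) × (5.6 - 14)/(8 - 14) = 0.302400
L_3(5.6) = (5.6 - 2)/(11 - 2) × (5.6 - 5)/(11 - 5) × (5.6 - 8)/(11 - 8) × (5.6 - 14)/(11 - 14) = -0.089600
L_4(5.6) = (5.6 - 2)/(14 - 2) × (5.6 - 5)/(14 - 5) × (5.6 - 8)/(14 - 8) × (5.6 - 11)/(14 - 11) = 0.014400

P(5.6) = (-7)×L_0(5.6) + 12×L_1(5.6) + (-8)×L_2(5.6) + 25×L_3(5.6) + (-1)×L_4(5.6)
P(5.6) = 5.238400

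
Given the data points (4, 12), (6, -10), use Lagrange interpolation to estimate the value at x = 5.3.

Lagrange interpolation formula:
P(x) = Σ yᵢ × Lᵢ(x)
where Lᵢ(x) = Π_{j≠i} (x - xⱼ)/(xᵢ - xⱼ)

L_0(5.3) = (5.3 - 6)/(4 - 6) = 0.350000
L_1(5.3) = (5.3 - 4)/(6 - 4) = 0.650000

P(5.3) = 12×L_0(5.3) + (-10)×L_1(5.3)
P(5.3) = -2.300000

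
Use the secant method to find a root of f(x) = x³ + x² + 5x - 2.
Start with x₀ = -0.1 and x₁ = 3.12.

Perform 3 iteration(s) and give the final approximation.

f(x) = x³ + x² + 5x - 2
x₀ = -0.1, x₁ = 3.12

Secant formula: x_{n+1} = x_n - f(x_n)(x_n - x_{n-1})/(f(x_n) - f(x_{n-1}))

Iteration 1:
  f(-0.100000) = -2.491000
  f(3.120000) = 53.705728
  x_2 = 3.120000 - 53.705728×(3.120000 - (-0.100000))/(53.705728 - (-2.491000))
       = 0.042731
Iteration 2:
  f(3.120000) = 53.705728
  f(0.042731) = -1.784441
  x_3 = 0.042731 - (-1.784441)×(0.042731 - 3.120000)/(-1.784441 - 53.705728)
       = 0.141689
Iteration 3:
  f(0.042731) = -1.784441
  f(0.141689) = -1.268634
  x_4 = 0.141689 - (-1.268634)×(0.141689 - 0.042731)/(-1.268634 - (-1.784441))
       = 0.385078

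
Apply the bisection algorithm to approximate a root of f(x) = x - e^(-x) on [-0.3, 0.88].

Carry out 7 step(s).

f(x) = x - e^(-x)
Initial interval: [-0.3, 0.88]

Iteration 1:
  c_1 = (-0.300000 + 0.880000)/2 = 0.290000
  f(c_1) = f(0.290000) = -0.458264
  f(a) × f(c) ≥ 0, new interval: [0.290000, 0.880000]
Iteration 2:
  c_2 = (0.290000 + 0.880000)/2 = 0.585000
  f(c_2) = f(0.585000) = 0.027894
  f(a) × f(c) < 0, new interval: [0.290000, 0.585000]
Iteration 3:
  c_3 = (0.290000 + 0.585000)/2 = 0.437500
  f(c_3) = f(0.437500) = -0.208149
  f(a) × f(c) ≥ 0, new interval: [0.437500, 0.585000]
Iteration 4:
  c_4 = (0.437500 + 0.585000)/2 = 0.511250
  f(c_4) = f(0.511250) = -0.088495
  f(a) × f(c) ≥ 0, new interval: [0.511250, 0.585000]
Iteration 5:
  c_5 = (0.511250 + 0.585000)/2 = 0.548125
  f(c_5) = f(0.548125) = -0.029908
  f(a) × f(c) ≥ 0, new interval: [0.548125, 0.585000]
Iteration 6:
  c_6 = (0.548125 + 0.585000)/2 = 0.566562
  f(c_6) = f(0.566562) = -0.000910
  f(a) × f(c) ≥ 0, new interval: [0.566562, 0.585000]
Iteration 7:
  c_7 = (0.566562 + 0.585000)/2 = 0.575781
  f(c_7) = f(0.575781) = 0.013516
  f(a) × f(c) < 0, new interval: [0.566562, 0.575781]

After 7 iteration(s), the approximation is c_7 = 0.575781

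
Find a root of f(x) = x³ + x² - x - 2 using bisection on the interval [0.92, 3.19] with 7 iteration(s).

f(x) = x³ + x² - x - 2
Initial interval: [0.92, 3.19]

Iteration 1:
  c_1 = (0.920000 + 3.190000)/2 = 2.055000
  f(c_1) = f(2.055000) = 8.846341
  f(a) × f(c) < 0, new interval: [0.920000, 2.055000]
Iteration 2:
  c_2 = (0.920000 + 2.055000)/2 = 1.487500
  f(c_2) = f(1.487500) = 2.016482
  f(a) × f(c) < 0, new interval: [0.920000, 1.487500]
Iteration 3:
  c_3 = (0.920000 + 1.487500)/2 = 1.203750
  f(c_3) = f(1.203750) = -0.010485
  f(a) × f(c) ≥ 0, new interval: [1.203750, 1.487500]
Iteration 4:
  c_4 = (1.203750 + 1.487500)/2 = 1.345625
  f(c_4) = f(1.345625) = 0.901614
  f(a) × f(c) < 0, new interval: [1.203750, 1.345625]
Iteration 5:
  c_5 = (1.203750 + 1.345625)/2 = 1.274688
  f(c_5) = f(1.274688) = 0.421289
  f(a) × f(c) < 0, new interval: [1.203750, 1.274688]
Iteration 6:
  c_6 = (1.203750 + 1.274688)/2 = 1.239219
  f(c_6) = f(1.239219) = 0.199467
  f(a) × f(c) < 0, new interval: [1.203750, 1.239219]
Iteration 7:
  c_7 = (1.203750 + 1.239219)/2 = 1.221484
  f(c_7) = f(1.221484) = 0.093024
  f(a) × f(c) < 0, new interval: [1.203750, 1.221484]

After 7 iteration(s), the approximation is c_7 = 1.221484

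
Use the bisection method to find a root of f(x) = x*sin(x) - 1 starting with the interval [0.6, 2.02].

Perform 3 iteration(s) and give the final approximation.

f(x) = x*sin(x) - 1
Initial interval: [0.6, 2.02]

Iteration 1:
  c_1 = (0.600000 + 2.020000)/2 = 1.310000
  f(c_1) = f(1.310000) = 0.265702
  f(a) × f(c) < 0, new interval: [0.600000, 1.310000]
Iteration 2:
  c_2 = (0.600000 + 1.310000)/2 = 0.955000
  f(c_2) = f(0.955000) = -0.220420
  f(a) × f(c) ≥ 0, new interval: [0.955000, 1.310000]
Iteration 3:
  c_3 = (0.955000 + 1.310000)/2 = 1.132500
  f(c_3) = f(1.132500) = 0.025452
  f(a) × f(c) < 0, new interval: [0.955000, 1.132500]

After 3 iteration(s), the approximation is c_3 = 1.132500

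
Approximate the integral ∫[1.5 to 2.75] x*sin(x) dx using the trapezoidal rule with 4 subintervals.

f(x) = x*sin(x)
a = 1.5, b = 2.75, n = 4
h = (b - a)/n = 0.312500

Trapezoidal rule: (h/2)[f(x₀) + 2f(x₁) + 2f(x₂) + ... + f(xₙ)]

x_0 = 1.5000, f(x_0) = 1.496242, coefficient = 1
x_1 = 1.8125, f(x_1) = 1.759814, coefficient = 2
x_2 = 2.1250, f(x_2) = 1.806930, coefficient = 2
x_3 = 2.4375, f(x_3) = 1.577897, coefficient = 2
x_4 = 2.7500, f(x_4) = 1.049568, coefficient = 1

I ≈ (0.312500/2) × 12.835091 = 2.005483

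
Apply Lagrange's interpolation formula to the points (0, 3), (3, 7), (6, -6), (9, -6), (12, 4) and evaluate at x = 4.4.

Lagrange interpolation formula:
P(x) = Σ yᵢ × Lᵢ(x)
where Lᵢ(x) = Π_{j≠i} (x - xⱼ)/(xᵢ - xⱼ)

L_0(4.4) = (4.4 - 3)/(0 - 3) × (4.4 - 6)/(0 - 6) × (4.4 - 9)/(0 - 9) × (4.4 - 12)/(0 - 12) = -0.040283
L_1(4.4) = (4.4 - 0)/(3 - 0) × (4.4 - 6)/(3 - 6) × (4.4 - 9)/(3 - 9) × (4.4 - 12)/(3 - 12) = 0.506416
L_2(4.4) = (4.4 - 0)/(6 - 0) × (4.4 - 3)/(6 - 3) × (4.4 - 9)/(6 - 9) × (4.4 - 12)/(6 - 12) = 0.664672
L_3(4.4) = (4.4 - 0)/(9 - 0) × (4.4 - 3)/(9 - 3) × (4.4 - 6)/(9 - 6) × (4.4 - 12)/(9 - 12) = -0.154127
L_4(4.4) = (4.4 - 0)/(12 - 0) × (4.4 - 3)/(12 - 3) × (4.4 - 6)/(12 - 6) × (4.4 - 9)/(12 - 9) = 0.023322

P(4.4) = 3×L_0(4.4) + 7×L_1(4.4) + (-6)×L_2(4.4) + (-6)×L_3(4.4) + 4×L_4(4.4)
P(4.4) = 0.454084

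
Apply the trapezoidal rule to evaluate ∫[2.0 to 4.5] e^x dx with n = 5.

f(x) = e^x
a = 2.0, b = 4.5, n = 5
h = (b - a)/n = 0.500000

Trapezoidal rule: (h/2)[f(x₀) + 2f(x₁) + 2f(x₂) + ... + f(xₙ)]

x_0 = 2.0000, f(x_0) = 7.389056, coefficient = 1
x_1 = 2.5000, f(x_1) = 12.182494, coefficient = 2
x_2 = 3.0000, f(x_2) = 20.085537, coefficient = 2
x_3 = 3.5000, f(x_3) = 33.115452, coefficient = 2
x_4 = 4.0000, f(x_4) = 54.598150, coefficient = 2
x_5 = 4.5000, f(x_5) = 90.017131, coefficient = 1

I ≈ (0.500000/2) × 337.369453 = 84.342363
Exact value: 82.628075
Error: 1.714288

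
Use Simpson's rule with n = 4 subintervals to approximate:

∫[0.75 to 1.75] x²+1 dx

f(x) = x²+1
a = 0.75, b = 1.75, n = 4
h = (b - a)/n = 0.250000

Simpson's rule: (h/3)[f(x₀) + 4f(x₁) + 2f(x₂) + ... + f(xₙ)]

x_0 = 0.7500, f(x_0) = 1.562500, coefficient = 1
x_1 = 1.0000, f(x_1) = 2.000000, coefficient = 4
x_2 = 1.2500, f(x_2) = 2.562500, coefficient = 2
x_3 = 1.5000, f(x_3) = 3.250000, coefficient = 4
x_4 = 1.7500, f(x_4) = 4.062500, coefficient = 1

I ≈ (0.250000/3) × 31.750000 = 2.645833
Exact value: 2.645833
Error: 0.000000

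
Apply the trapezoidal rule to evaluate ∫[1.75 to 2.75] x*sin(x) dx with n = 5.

f(x) = x*sin(x)
a = 1.75, b = 2.75, n = 5
h = (b - a)/n = 0.200000

Trapezoidal rule: (h/2)[f(x₀) + 2f(x₁) + 2f(x₂) + ... + f(xₙ)]

x_0 = 1.7500, f(x_0) = 1.721975, coefficient = 1
x_1 = 1.9500, f(x_1) = 1.811471, coefficient = 2
x_2 = 2.1500, f(x_2) = 1.799332, coefficient = 2
x_3 = 2.3500, f(x_3) = 1.671962, coefficient = 2
x_4 = 2.5500, f(x_4) = 1.422093, coefficient = 2
x_5 = 2.7500, f(x_5) = 1.049568, coefficient = 1

I ≈ (0.200000/2) × 16.181263 = 1.618126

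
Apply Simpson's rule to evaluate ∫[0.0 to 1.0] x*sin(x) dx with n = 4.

f(x) = x*sin(x)
a = 0.0, b = 1.0, n = 4
h = (b - a)/n = 0.250000

Simpson's rule: (h/3)[f(x₀) + 4f(x₁) + 2f(x₂) + ... + f(xₙ)]

x_0 = 0.0000, f(x_0) = 0.000000, coefficient = 1
x_1 = 0.2500, f(x_1) = 0.061851, coefficient = 4
x_2 = 0.5000, f(x_2) = 0.239713, coefficient = 2
x_3 = 0.7500, f(x_3) = 0.511229, coefficient = 4
x_4 = 1.0000, f(x_4) = 0.841471, coefficient = 1

I ≈ (0.250000/3) × 3.613217 = 0.301101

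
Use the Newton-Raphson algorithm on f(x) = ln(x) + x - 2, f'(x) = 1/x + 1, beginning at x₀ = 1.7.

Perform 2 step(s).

f(x) = ln(x) + x - 2
f'(x) = 1/x + 1
x₀ = 1.7

Newton-Raphson formula: x_{n+1} = x_n - f(x_n)/f'(x_n)

Iteration 1:
  f(1.700000) = 0.230628
  f'(1.700000) = 1.588235
  x_1 = 1.700000 - 0.230628/1.588235 = 1.554790
Iteration 2:
  f(1.554790) = -0.003870
  f'(1.554790) = 1.643174
  x_2 = 1.554790 - (-0.003870)/1.643174 = 1.557145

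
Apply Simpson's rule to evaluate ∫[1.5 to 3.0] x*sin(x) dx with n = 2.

f(x) = x*sin(x)
a = 1.5, b = 3.0, n = 2
h = (b - a)/n = 0.750000

Simpson's rule: (h/3)[f(x₀) + 4f(x₁) + 2f(x₂) + ... + f(xₙ)]

x_0 = 1.5000, f(x_0) = 1.496242, coefficient = 1
x_1 = 2.2500, f(x_1) = 1.750665, coefficient = 4
x_2 = 3.0000, f(x_2) = 0.423360, coefficient = 1

I ≈ (0.750000/3) × 8.922261 = 2.230565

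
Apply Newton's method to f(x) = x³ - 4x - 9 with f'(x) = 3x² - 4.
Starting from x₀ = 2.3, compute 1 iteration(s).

f(x) = x³ - 4x - 9
f'(x) = 3x² - 4
x₀ = 2.3

Newton-Raphson formula: x_{n+1} = x_n - f(x_n)/f'(x_n)

Iteration 1:
  f(2.300000) = -6.033000
  f'(2.300000) = 11.870000
  x_1 = 2.300000 - (-6.033000)/11.870000 = 2.808256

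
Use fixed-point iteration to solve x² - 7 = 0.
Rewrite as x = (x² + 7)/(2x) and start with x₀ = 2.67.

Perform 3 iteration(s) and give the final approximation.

Equation: x² - 7 = 0
Fixed-point form: x = (x² + 7)/(2x)
x₀ = 2.67

x_1 = g(2.670000) = 2.645861
x_2 = g(2.645861) = 2.645751
x_3 = g(2.645751) = 2.645751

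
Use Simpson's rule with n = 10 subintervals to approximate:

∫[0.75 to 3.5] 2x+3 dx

f(x) = 2x+3
a = 0.75, b = 3.5, n = 10
h = (b - a)/n = 0.275000

Simpson's rule: (h/3)[f(x₀) + 4f(x₁) + 2f(x₂) + ... + f(xₙ)]

x_0 = 0.7500, f(x_0) = 4.500000, coefficient = 1
x_1 = 1.0250, f(x_1) = 5.050000, coefficient = 4
x_2 = 1.3000, f(x_2) = 5.600000, coefficient = 2
x_3 = 1.5750, f(x_3) = 6.150000, coefficient = 4
x_4 = 1.8500, f(x_4) = 6.700000, coefficient = 2
x_5 = 2.1250, f(x_5) = 7.250000, coefficient = 4
x_6 = 2.4000, f(x_6) = 7.800000, coefficient = 2
x_7 = 2.6750, f(x_7) = 8.350000, coefficient = 4
x_8 = 2.9500, f(x_8) = 8.900000, coefficient = 2
x_9 = 3.2250, f(x_9) = 9.450000, coefficient = 4
x_10 = 3.5000, f(x_10) = 10.000000, coefficient = 1

I ≈ (0.275000/3) × 217.500000 = 19.937500
Exact value: 19.937500
Error: 0.000000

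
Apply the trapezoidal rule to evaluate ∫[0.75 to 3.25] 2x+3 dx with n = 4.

f(x) = 2x+3
a = 0.75, b = 3.25, n = 4
h = (b - a)/n = 0.625000

Trapezoidal rule: (h/2)[f(x₀) + 2f(x₁) + 2f(x₂) + ... + f(xₙ)]

x_0 = 0.7500, f(x_0) = 4.500000, coefficient = 1
x_1 = 1.3750, f(x_1) = 5.750000, coefficient = 2
x_2 = 2.0000, f(x_2) = 7.000000, coefficient = 2
x_3 = 2.6250, f(x_3) = 8.250000, coefficient = 2
x_4 = 3.2500, f(x_4) = 9.500000, coefficient = 1

I ≈ (0.625000/2) × 56.000000 = 17.500000
Exact value: 17.500000
Error: 0.000000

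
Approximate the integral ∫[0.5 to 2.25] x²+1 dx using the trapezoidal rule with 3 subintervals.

f(x) = x²+1
a = 0.5, b = 2.25, n = 3
h = (b - a)/n = 0.583333

Trapezoidal rule: (h/2)[f(x₀) + 2f(x₁) + 2f(x₂) + ... + f(xₙ)]

x_0 = 0.5000, f(x_0) = 1.250000, coefficient = 1
x_1 = 1.0833, f(x_1) = 2.173611, coefficient = 2
x_2 = 1.6667, f(x_2) = 3.777778, coefficient = 2
x_3 = 2.2500, f(x_3) = 6.062500, coefficient = 1

I ≈ (0.583333/2) × 19.215278 = 5.604456
Exact value: 5.505208
Error: 0.099248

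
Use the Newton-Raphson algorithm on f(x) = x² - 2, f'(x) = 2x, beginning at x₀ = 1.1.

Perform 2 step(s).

f(x) = x² - 2
f'(x) = 2x
x₀ = 1.1

Newton-Raphson formula: x_{n+1} = x_n - f(x_n)/f'(x_n)

Iteration 1:
  f(1.100000) = -0.790000
  f'(1.100000) = 2.200000
  x_1 = 1.100000 - (-0.790000)/2.200000 = 1.459091
Iteration 2:
  f(1.459091) = 0.128946
  f'(1.459091) = 2.918182
  x_2 = 1.459091 - 0.128946/2.918182 = 1.414904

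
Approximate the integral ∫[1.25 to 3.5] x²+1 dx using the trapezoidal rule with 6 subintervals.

f(x) = x²+1
a = 1.25, b = 3.5, n = 6
h = (b - a)/n = 0.375000

Trapezoidal rule: (h/2)[f(x₀) + 2f(x₁) + 2f(x₂) + ... + f(xₙ)]

x_0 = 1.2500, f(x_0) = 2.562500, coefficient = 1
x_1 = 1.6250, f(x_1) = 3.640625, coefficient = 2
x_2 = 2.0000, f(x_2) = 5.000000, coefficient = 2
x_3 = 2.3750, f(x_3) = 6.640625, coefficient = 2
x_4 = 2.7500, f(x_4) = 8.562500, coefficient = 2
x_5 = 3.1250, f(x_5) = 10.765625, coefficient = 2
x_6 = 3.5000, f(x_6) = 13.250000, coefficient = 1

I ≈ (0.375000/2) × 85.031250 = 15.943359
Exact value: 15.890625
Error: 0.052734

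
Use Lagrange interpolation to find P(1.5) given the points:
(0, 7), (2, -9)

Lagrange interpolation formula:
P(x) = Σ yᵢ × Lᵢ(x)
where Lᵢ(x) = Π_{j≠i} (x - xⱼ)/(xᵢ - xⱼ)

L_0(1.5) = (1.5 - 2)/(0 - 2) = 0.250000
L_1(1.5) = (1.5 - 0)/(2 - 0) = 0.750000

P(1.5) = 7×L_0(1.5) + (-9)×L_1(1.5)
P(1.5) = -5.000000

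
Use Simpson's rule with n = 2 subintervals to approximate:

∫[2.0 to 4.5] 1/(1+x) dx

f(x) = 1/(1+x)
a = 2.0, b = 4.5, n = 2
h = (b - a)/n = 1.250000

Simpson's rule: (h/3)[f(x₀) + 4f(x₁) + 2f(x₂) + ... + f(xₙ)]

x_0 = 2.0000, f(x_0) = 0.333333, coefficient = 1
x_1 = 3.2500, f(x_1) = 0.235294, coefficient = 4
x_2 = 4.5000, f(x_2) = 0.181818, coefficient = 1

I ≈ (1.250000/3) × 1.456328 = 0.606803
Exact value: 0.606136
Error: 0.000668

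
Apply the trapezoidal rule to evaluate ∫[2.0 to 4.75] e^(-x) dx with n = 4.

f(x) = e^(-x)
a = 2.0, b = 4.75, n = 4
h = (b - a)/n = 0.687500

Trapezoidal rule: (h/2)[f(x₀) + 2f(x₁) + 2f(x₂) + ... + f(xₙ)]

x_0 = 2.0000, f(x_0) = 0.135335, coefficient = 1
x_1 = 2.6875, f(x_1) = 0.068051, coefficient = 2
x_2 = 3.3750, f(x_2) = 0.034218, coefficient = 2
x_3 = 4.0625, f(x_3) = 0.017206, coefficient = 2
x_4 = 4.7500, f(x_4) = 0.008652, coefficient = 1

I ≈ (0.687500/2) × 0.382937 = 0.131635
Exact value: 0.126684
Error: 0.004951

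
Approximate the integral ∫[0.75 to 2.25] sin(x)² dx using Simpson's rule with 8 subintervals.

f(x) = sin(x)²
a = 0.75, b = 2.25, n = 8
h = (b - a)/n = 0.187500

Simpson's rule: (h/3)[f(x₀) + 4f(x₁) + 2f(x₂) + ... + f(xₙ)]

x_0 = 0.7500, f(x_0) = 0.464631, coefficient = 1
x_1 = 0.9375, f(x_1) = 0.649767, coefficient = 4
x_2 = 1.1250, f(x_2) = 0.814087, coefficient = 2
x_3 = 1.3125, f(x_3) = 0.934754, coefficient = 4
x_4 = 1.5000, f(x_4) = 0.994996, coefficient = 2
x_5 = 1.6875, f(x_5) = 0.986442, coefficient = 4
x_6 = 1.8750, f(x_6) = 0.910280, coefficient = 2
x_7 = 2.0625, f(x_7) = 0.777095, coefficient = 4
x_8 = 2.2500, f(x_8) = 0.605398, coefficient = 1

I ≈ (0.187500/3) × 19.900983 = 1.243811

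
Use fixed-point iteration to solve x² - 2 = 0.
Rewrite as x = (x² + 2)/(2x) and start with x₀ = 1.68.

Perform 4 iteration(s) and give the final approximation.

Equation: x² - 2 = 0
Fixed-point form: x = (x² + 2)/(2x)
x₀ = 1.68

x_1 = g(1.680000) = 1.435238
x_2 = g(1.435238) = 1.414368
x_3 = g(1.414368) = 1.414214
x_4 = g(1.414214) = 1.414214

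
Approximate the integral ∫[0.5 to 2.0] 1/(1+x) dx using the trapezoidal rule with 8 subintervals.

f(x) = 1/(1+x)
a = 0.5, b = 2.0, n = 8
h = (b - a)/n = 0.187500

Trapezoidal rule: (h/2)[f(x₀) + 2f(x₁) + 2f(x₂) + ... + f(xₙ)]

x_0 = 0.5000, f(x_0) = 0.666667, coefficient = 1
x_1 = 0.6875, f(x_1) = 0.592593, coefficient = 2
x_2 = 0.8750, f(x_2) = 0.533333, coefficient = 2
x_3 = 1.0625, f(x_3) = 0.484848, coefficient = 2
x_4 = 1.2500, f(x_4) = 0.444444, coefficient = 2
x_5 = 1.4375, f(x_5) = 0.410256, coefficient = 2
x_6 = 1.6250, f(x_6) = 0.380952, coefficient = 2
x_7 = 1.8125, f(x_7) = 0.355556, coefficient = 2
x_8 = 2.0000, f(x_8) = 0.333333, coefficient = 1

I ≈ (0.187500/2) × 7.403966 = 0.694122
Exact value: 0.693147
Error: 0.000975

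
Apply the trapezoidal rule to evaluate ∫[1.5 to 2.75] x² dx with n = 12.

f(x) = x²
a = 1.5, b = 2.75, n = 12
h = (b - a)/n = 0.104167

Trapezoidal rule: (h/2)[f(x₀) + 2f(x₁) + 2f(x₂) + ... + f(xₙ)]

x_0 = 1.5000, f(x_0) = 2.250000, coefficient = 1
x_1 = 1.6042, f(x_1) = 2.573351, coefficient = 2
x_2 = 1.7083, f(x_2) = 2.918403, coefficient = 2
x_3 = 1.8125, f(x_3) = 3.285156, coefficient = 2
x_4 = 1.9167, f(x_4) = 3.673611, coefficient = 2
x_5 = 2.0208, f(x_5) = 4.083767, coefficient = 2
x_6 = 2.1250, f(x_6) = 4.515625, coefficient = 2
x_7 = 2.2292, f(x_7) = 4.969184, coefficient = 2
x_8 = 2.3333, f(x_8) = 5.444444, coefficient = 2
x_9 = 2.4375, f(x_9) = 5.941406, coefficient = 2
x_10 = 2.5417, f(x_10) = 6.460069, coefficient = 2
x_11 = 2.6458, f(x_11) = 7.000434, coefficient = 2
x_12 = 2.7500, f(x_12) = 7.562500, coefficient = 1

I ≈ (0.104167/2) × 111.543403 = 5.809552
Exact value: 5.807292
Error: 0.002261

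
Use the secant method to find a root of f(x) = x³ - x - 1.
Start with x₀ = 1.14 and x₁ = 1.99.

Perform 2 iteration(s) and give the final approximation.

f(x) = x³ - x - 1
x₀ = 1.14, x₁ = 1.99

Secant formula: x_{n+1} = x_n - f(x_n)(x_n - x_{n-1})/(f(x_n) - f(x_{n-1}))

Iteration 1:
  f(1.140000) = -0.658456
  f(1.990000) = 4.890599
  x_2 = 1.990000 - 4.890599×(1.990000 - 1.140000)/(4.890599 - (-0.658456))
       = 1.240862
Iteration 2:
  f(1.990000) = 4.890599
  f(1.240862) = -0.330260
  x_3 = 1.240862 - (-0.330260)×(1.240862 - 1.990000)/(-0.330260 - 4.890599)
       = 1.288251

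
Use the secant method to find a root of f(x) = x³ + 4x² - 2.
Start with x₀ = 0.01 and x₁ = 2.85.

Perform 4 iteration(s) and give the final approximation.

f(x) = x³ + 4x² - 2
x₀ = 0.01, x₁ = 2.85

Secant formula: x_{n+1} = x_n - f(x_n)(x_n - x_{n-1})/(f(x_n) - f(x_{n-1}))

Iteration 1:
  f(0.010000) = -1.999599
  f(2.850000) = 53.639125
  x_2 = 2.850000 - 53.639125×(2.850000 - 0.010000)/(53.639125 - (-1.999599))
       = 0.112067
Iteration 2:
  f(2.850000) = 53.639125
  f(0.112067) = -1.948357
  x_3 = 0.112067 - (-1.948357)×(0.112067 - 2.850000)/(-1.948357 - 53.639125)
       = 0.208032
Iteration 3:
  f(0.112067) = -1.948357
  f(0.208032) = -1.817888
  x_4 = 0.208032 - (-1.817888)×(0.208032 - 0.112067)/(-1.817888 - (-1.948357))
       = 1.545162
Iteration 4:
  f(0.208032) = -1.817888
  f(1.545162) = 11.239212
  x_5 = 1.545162 - 11.239212×(1.545162 - 0.208032)/(11.239212 - (-1.817888))
       = 0.394195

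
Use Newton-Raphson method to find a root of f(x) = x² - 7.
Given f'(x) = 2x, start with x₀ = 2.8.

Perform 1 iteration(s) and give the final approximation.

f(x) = x² - 7
f'(x) = 2x
x₀ = 2.8

Newton-Raphson formula: x_{n+1} = x_n - f(x_n)/f'(x_n)

Iteration 1:
  f(2.800000) = 0.840000
  f'(2.800000) = 5.600000
  x_1 = 2.800000 - 0.840000/5.600000 = 2.650000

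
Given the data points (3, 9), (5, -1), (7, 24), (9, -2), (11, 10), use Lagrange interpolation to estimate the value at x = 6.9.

Lagrange interpolation formula:
P(x) = Σ yᵢ × Lᵢ(x)
where Lᵢ(x) = Π_{j≠i} (x - xⱼ)/(xᵢ - xⱼ)

L_0(6.9) = (6.9 - 5)/(3 - 5) × (6.9 - 7)/(3 - 7) × (6.9 - 9)/(3 - 9) × (6.9 - 11)/(3 - 11) = -0.004260
L_1(6.9) = (6.9 - 3)/(5 - 3) × (6.9 - 7)/(5 - 7) × (6.9 - 9)/(5 - 9) × (6.9 - 11)/(5 - 11) = 0.034978
L_2(6.9) = (6.9 - 3)/(7 - 3) × (6.9 - 5)/(7 - 5) × (6.9 - 9)/(7 - 9) × (6.9 - 11)/(7 - 11) = 0.996877
L_3(6.9) = (6.9 - 3)/(9 - 3) × (6.9 - 5)/(9 - 5) × (6.9 - 7)/(9 - 7) × (6.9 - 11)/(9 - 11) = -0.031647
L_4(6.9) = (6.9 - 3)/(11 - 3) × (6.9 - 5)/(11 - 5) × (6.9 - 7)/(11 - 7) × (6.9 - 9)/(11 - 9) = 0.004052

P(6.9) = 9×L_0(6.9) + (-1)×L_1(6.9) + 24×L_2(6.9) + (-2)×L_3(6.9) + 10×L_4(6.9)
P(6.9) = 23.955535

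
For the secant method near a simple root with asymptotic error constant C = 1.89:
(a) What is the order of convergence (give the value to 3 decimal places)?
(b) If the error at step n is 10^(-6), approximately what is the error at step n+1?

(a) Secant method has superlinear convergence with order φ = (1+√5)/2 ≈ 1.618.
    This means |e_{n+1}| ≈ C|e_n|^1.618.

(b) With |e_n| = 10^(-6) and C = 1.89:
    |e_{n+1}| ≈ 1.89 × (10^(-6))^1.618 = 1.89 × 10^(-9.71)

(a) ≈ 1.618 (golden ratio); (b) |e_{n+1}| ≈ 3.700e-10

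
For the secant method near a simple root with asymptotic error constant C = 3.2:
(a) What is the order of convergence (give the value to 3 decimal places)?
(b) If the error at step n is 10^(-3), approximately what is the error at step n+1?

(a) Secant method has superlinear convergence with order φ = (1+√5)/2 ≈ 1.618.
    This means |e_{n+1}| ≈ C|e_n|^1.618.

(b) With |e_n| = 10^(-3) and C = 3.2:
    |e_{n+1}| ≈ 3.2 × (10^(-3))^1.618 = 3.2 × 10^(-4.85)

(a) ≈ 1.618 (golden ratio); (b) |e_{n+1}| ≈ 4.478e-05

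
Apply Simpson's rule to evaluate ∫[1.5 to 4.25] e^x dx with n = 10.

f(x) = e^x
a = 1.5, b = 4.25, n = 10
h = (b - a)/n = 0.275000

Simpson's rule: (h/3)[f(x₀) + 4f(x₁) + 2f(x₂) + ... + f(xₙ)]

x_0 = 1.5000, f(x_0) = 4.481689, coefficient = 1
x_1 = 1.7750, f(x_1) = 5.900281, coefficient = 4
x_2 = 2.0500, f(x_2) = 7.767901, coefficient = 2
x_3 = 2.3250, f(x_3) = 10.226680, coefficient = 4
x_4 = 2.6000, f(x_4) = 13.463738, coefficient = 2
x_5 = 2.8750, f(x_5) = 17.725424, coefficient = 4
x_6 = 3.1500, f(x_6) = 23.336065, coefficient = 2
x_7 = 3.4250, f(x_7) = 30.722645, coefficient = 4
x_8 = 3.7000, f(x_8) = 40.447304, coefficient = 2
x_9 = 3.9750, f(x_9) = 53.250117, coefficient = 4
x_10 = 4.2500, f(x_10) = 70.105412, coefficient = 1

I ≈ (0.275000/3) × 715.917706 = 65.625790
Exact value: 65.623723
Error: 0.002066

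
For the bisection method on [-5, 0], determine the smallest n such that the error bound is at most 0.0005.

We need (b-a)/2^n ≤ 0.0005
(0 - (-5))/2^n ≤ 0.0005
5/2^n ≤ 0.0005
2^n ≥ 10000
n ≥ log₂(10000) = 13.29
n ≥ 14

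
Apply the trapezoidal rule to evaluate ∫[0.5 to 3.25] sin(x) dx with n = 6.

f(x) = sin(x)
a = 0.5, b = 3.25, n = 6
h = (b - a)/n = 0.458333

Trapezoidal rule: (h/2)[f(x₀) + 2f(x₁) + 2f(x₂) + ... + f(xₙ)]

x_0 = 0.5000, f(x_0) = 0.479426, coefficient = 1
x_1 = 0.9583, f(x_1) = 0.818235, coefficient = 2
x_2 = 1.4167, f(x_2) = 0.988146, coefficient = 2
x_3 = 1.8750, f(x_3) = 0.954086, coefficient = 2
x_4 = 2.3333, f(x_4) = 0.723086, coefficient = 2
x_5 = 2.7917, f(x_5) = 0.342828, coefficient = 2
x_6 = 3.2500, f(x_6) = -0.108195, coefficient = 1

I ≈ (0.458333/2) × 8.023990 = 1.838831
Exact value: 1.871712
Error: 0.032881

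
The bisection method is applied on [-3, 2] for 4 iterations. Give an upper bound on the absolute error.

Bisection error bound: |error| ≤ (b-a)/2^n
|error| ≤ (2 - (-3))/2^4 = 5/2^4
|error| ≤ 0.3125000000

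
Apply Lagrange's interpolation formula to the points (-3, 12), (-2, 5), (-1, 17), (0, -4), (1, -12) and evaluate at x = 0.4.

Lagrange interpolation formula:
P(x) = Σ yᵢ × Lᵢ(x)
where Lᵢ(x) = Π_{j≠i} (x - xⱼ)/(xᵢ - xⱼ)

L_0(0.4) = (0.4 - (-2))/(-3 - (-2)) × (0.4 - (-1))/(-3 - (-1)) × (0.4 - 0)/(-3 - 0) × (0.4 - 1)/(-3 - 1) = -0.033600
L_1(0.4) = (0.4 - (-3))/(-2 - (-3)) × (0.4 - (-1))/(-2 - (-1)) × (0.4 - 0)/(-2 - 0) × (0.4 - 1)/(-2 - 1) = 0.190400
L_2(0.4) = (0.4 - (-3))/(-1 - (-3)) × (0.4 - (-2))/(-1 - (-2)) × (0.4 - 0)/(-1 - 0) × (0.4 - 1)/(-1 - 1) = -0.489600
L_3(0.4) = (0.4 - (-3))/(0 - (-3)) × (0.4 - (-2))/(0 - (-2)) × (0.4 - (-1))/(0 - (-1)) × (0.4 - 1)/(0 - 1) = 1.142400
L_4(0.4) = (0.4 - (-3))/(1 - (-3)) × (0.4 - (-2))/(1 - (-2)) × (0.4 - (-1))/(1 - (-1)) × (0.4 - 0)/(1 - 0) = 0.190400

P(0.4) = 12×L_0(0.4) + 5×L_1(0.4) + 17×L_2(0.4) + (-4)×L_3(0.4) + (-12)×L_4(0.4)
P(0.4) = -14.628800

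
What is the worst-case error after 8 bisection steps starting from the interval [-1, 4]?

Bisection error bound: |error| ≤ (b-a)/2^n
|error| ≤ (4 - (-1))/2^8 = 5/2^8
|error| ≤ 0.0195312500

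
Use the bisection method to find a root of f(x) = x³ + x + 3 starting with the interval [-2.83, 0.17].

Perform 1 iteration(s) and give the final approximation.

f(x) = x³ + x + 3
Initial interval: [-2.83, 0.17]

Iteration 1:
  c_1 = (-2.830000 + 0.170000)/2 = -1.330000
  f(c_1) = f(-1.330000) = -0.682637
  f(a) × f(c) ≥ 0, new interval: [-1.330000, 0.170000]

After 1 iteration(s), the approximation is c_1 = -1.330000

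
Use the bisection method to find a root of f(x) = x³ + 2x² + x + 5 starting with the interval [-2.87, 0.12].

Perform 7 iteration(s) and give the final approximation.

f(x) = x³ + 2x² + x + 5
Initial interval: [-2.87, 0.12]

Iteration 1:
  c_1 = (-2.870000 + 0.120000)/2 = -1.375000
  f(c_1) = f(-1.375000) = 4.806641
  f(a) × f(c) < 0, new interval: [-2.870000, -1.375000]
Iteration 2:
  c_2 = (-2.870000 + (-1.375000))/2 = -2.122500
  f(c_2) = f(-2.122500) = 2.325637
  f(a) × f(c) < 0, new interval: [-2.870000, -2.122500]
Iteration 3:
  c_3 = (-2.870000 + (-2.122500))/2 = -2.496250
  f(c_3) = f(-2.496250) = -0.588515
  f(a) × f(c) ≥ 0, new interval: [-2.496250, -2.122500]
Iteration 4:
  c_4 = (-2.496250 + (-2.122500))/2 = -2.309375
  f(c_4) = f(-2.309375) = 1.040662
  f(a) × f(c) < 0, new interval: [-2.496250, -2.309375]
Iteration 5:
  c_5 = (-2.496250 + (-2.309375))/2 = -2.402813
  f(c_5) = f(-2.402813) = 0.271546
  f(a) × f(c) < 0, new interval: [-2.496250, -2.402813]
Iteration 6:
  c_6 = (-2.496250 + (-2.402813))/2 = -2.449531
  f(c_6) = f(-2.449531) = -0.146810
  f(a) × f(c) ≥ 0, new interval: [-2.449531, -2.402813]
Iteration 7:
  c_7 = (-2.449531 + (-2.402813))/2 = -2.426172
  f(c_7) = f(-2.426172) = 0.065248
  f(a) × f(c) < 0, new interval: [-2.449531, -2.426172]

After 7 iteration(s), the approximation is c_7 = -2.426172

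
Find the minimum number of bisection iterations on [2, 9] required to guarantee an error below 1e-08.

We need (b-a)/2^n ≤ 1e-08
(9 - 2)/2^n ≤ 1e-08
7/2^n ≤ 1e-08
2^n ≥ 700000000
n ≥ log₂(700000000) = 29.38
n ≥ 30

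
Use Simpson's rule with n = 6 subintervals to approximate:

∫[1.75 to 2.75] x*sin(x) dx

f(x) = x*sin(x)
a = 1.75, b = 2.75, n = 6
h = (b - a)/n = 0.166667

Simpson's rule: (h/3)[f(x₀) + 4f(x₁) + 2f(x₂) + ... + f(xₙ)]

x_0 = 1.7500, f(x_0) = 1.721975, coefficient = 1
x_1 = 1.9167, f(x_1) = 1.803163, coefficient = 4
x_2 = 2.0833, f(x_2) = 1.815632, coefficient = 2
x_3 = 2.2500, f(x_3) = 1.750665, coefficient = 4
x_4 = 2.4167, f(x_4) = 1.602443, coefficient = 2
x_5 = 2.5833, f(x_5) = 1.368419, coefficient = 4
x_6 = 2.7500, f(x_6) = 1.049568, coefficient = 1

I ≈ (0.166667/3) × 29.296681 = 1.627593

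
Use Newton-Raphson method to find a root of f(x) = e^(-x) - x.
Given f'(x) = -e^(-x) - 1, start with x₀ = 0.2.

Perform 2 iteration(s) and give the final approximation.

f(x) = e^(-x) - x
f'(x) = -e^(-x) - 1
x₀ = 0.2

Newton-Raphson formula: x_{n+1} = x_n - f(x_n)/f'(x_n)

Iteration 1:
  f(0.200000) = 0.618731
  f'(0.200000) = -1.818731
  x_1 = 0.200000 - 0.618731/(-1.818731) = 0.540199
Iteration 2:
  f(0.540199) = 0.042433
  f'(0.540199) = -1.582632
  x_2 = 0.540199 - 0.042433/(-1.582632) = 0.567011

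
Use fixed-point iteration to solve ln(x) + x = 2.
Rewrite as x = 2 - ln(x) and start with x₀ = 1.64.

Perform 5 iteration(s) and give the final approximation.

Equation: ln(x) + x = 2
Fixed-point form: x = 2 - ln(x)
x₀ = 1.64

x_1 = g(1.640000) = 1.505304
x_2 = g(1.505304) = 1.591005
x_3 = g(1.591005) = 1.535634
x_4 = g(1.535634) = 1.571057
x_5 = g(1.571057) = 1.548252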